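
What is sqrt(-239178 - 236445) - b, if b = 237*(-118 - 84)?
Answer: 47874 + 3*I*sqrt(52847) ≈ 47874.0 + 689.65*I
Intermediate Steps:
b = -47874 (b = 237*(-202) = -47874)
sqrt(-239178 - 236445) - b = sqrt(-239178 - 236445) - 1*(-47874) = sqrt(-475623) + 47874 = 3*I*sqrt(52847) + 47874 = 47874 + 3*I*sqrt(52847)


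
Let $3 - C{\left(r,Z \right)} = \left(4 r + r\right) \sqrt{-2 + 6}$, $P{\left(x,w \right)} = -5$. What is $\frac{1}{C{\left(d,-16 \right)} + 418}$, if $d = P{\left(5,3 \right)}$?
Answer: $\frac{1}{471} \approx 0.0021231$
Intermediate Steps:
$d = -5$
$C{\left(r,Z \right)} = 3 - 10 r$ ($C{\left(r,Z \right)} = 3 - \left(4 r + r\right) \sqrt{-2 + 6} = 3 - 5 r \sqrt{4} = 3 - 5 r 2 = 3 - 10 r$)
$\frac{1}{C{\left(d,-16 \right)} + 418} = \frac{1}{\left(3 - -50\right) + 418} = \frac{1}{\left(3 + 50\right) + 418} = \frac{1}{53 + 418} = \frac{1}{471}$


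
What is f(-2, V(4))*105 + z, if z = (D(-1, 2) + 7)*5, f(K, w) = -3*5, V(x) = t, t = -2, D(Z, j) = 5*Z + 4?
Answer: -1545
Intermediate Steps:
D(Z, j) = 4 + 5*Z
V(x) = -2
f(K, w) = -15
z = 30 (z = ((4 + 5*(-1)) + 7)*5 = ((4 - 5) + 7)*5 = (-1 + 7)*5 = 6*5 = 30)
f(-2, V(4))*105 + z = -15*105 + 30 = -1575 + 30 = -1545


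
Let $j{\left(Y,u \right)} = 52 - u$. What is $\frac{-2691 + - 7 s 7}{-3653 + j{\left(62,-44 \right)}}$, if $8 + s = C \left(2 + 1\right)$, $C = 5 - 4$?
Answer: $\frac{2446}{3557} \approx 0.68766$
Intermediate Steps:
$C = 1$
$s = -5$ ($s = -8 + 1 \left(2 + 1\right) = -8 + 1 \cdot 3 = -8 + 3 = -5$)
$\frac{-2691 + - 7 s 7}{-3653 + j{\left(62,-44 \right)}} = \frac{-2691 + \left(-7\right) \left(-5\right) 7}{-3653 + \left(52 - -44\right)} = \frac{-2691 + 35 \cdot 7}{-3653 + \left(52 + 44\right)} = \frac{-2691 + 245}{-3653 + 96} = - \frac{2446}{-3557} = \left(-2446\right) \left(- \frac{1}{3557}\right) = \frac{2446}{3557}$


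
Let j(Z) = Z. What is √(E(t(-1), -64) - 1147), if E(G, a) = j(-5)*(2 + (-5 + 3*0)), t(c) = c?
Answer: 2*I*√283 ≈ 33.645*I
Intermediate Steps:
E(G, a) = 15 (E(G, a) = -5*(2 + (-5 + 3*0)) = -5*(2 + (-5 + 0)) = -5*(2 - 5) = -5*(-3) = 15)
√(E(t(-1), -64) - 1147) = √(15 - 1147) = √(-1132) = 2*I*√283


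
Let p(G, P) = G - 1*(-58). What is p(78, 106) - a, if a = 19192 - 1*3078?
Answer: -15978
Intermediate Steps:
p(G, P) = 58 + G (p(G, P) = G + 58 = 58 + G)
a = 16114 (a = 19192 - 3078 = 16114)
p(78, 106) - a = (58 + 78) - 1*16114 = 136 - 16114 = -15978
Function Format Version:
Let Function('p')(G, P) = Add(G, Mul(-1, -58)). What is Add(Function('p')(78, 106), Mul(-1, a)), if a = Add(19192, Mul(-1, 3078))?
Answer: -15978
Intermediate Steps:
Function('p')(G, P) = Add(58, G) (Function('p')(G, P) = Add(G, 58) = Add(58, G))
a = 16114 (a = Add(19192, -3078) = 16114)
Add(Function('p')(78, 106), Mul(-1, a)) = Add(Add(58, 78), Mul(-1, 16114)) = Add(136, -16114) = -15978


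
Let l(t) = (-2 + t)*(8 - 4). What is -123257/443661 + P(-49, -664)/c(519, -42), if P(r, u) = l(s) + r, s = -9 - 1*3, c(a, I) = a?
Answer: -36851596/76753353 ≈ -0.48013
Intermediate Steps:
s = -12 (s = -9 - 3 = -12)
l(t) = -8 + 4*t (l(t) = (-2 + t)*4 = -8 + 4*t)
P(r, u) = -56 + r (P(r, u) = (-8 + 4*(-12)) + r = (-8 - 48) + r = -56 + r)
-123257/443661 + P(-49, -664)/c(519, -42) = -123257/443661 + (-56 - 49)/519 = -123257*1/443661 - 105*1/519 = -123257/443661 - 35/173 = -36851596/76753353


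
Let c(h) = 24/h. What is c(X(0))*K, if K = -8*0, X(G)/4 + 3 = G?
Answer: 0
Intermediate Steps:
X(G) = -12 + 4*G
K = 0
c(X(0))*K = (24/(-12 + 4*0))*0 = (24/(-12 + 0))*0 = (24/(-12))*0 = (24*(-1/12))*0 = -2*0 = 0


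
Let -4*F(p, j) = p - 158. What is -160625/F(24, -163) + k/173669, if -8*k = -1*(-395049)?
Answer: -446355798283/93086584 ≈ -4795.1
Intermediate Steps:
F(p, j) = 79/2 - p/4 (F(p, j) = -(p - 158)/4 = -(-158 + p)/4 = 79/2 - p/4)
k = -395049/8 (k = -(-1)*(-395049)/8 = -1/8*395049 = -395049/8 ≈ -49381.)
-160625/F(24, -163) + k/173669 = -160625/(79/2 - 1/4*24) - 395049/8/173669 = -160625/(79/2 - 6) - 395049/8*1/173669 = -160625/67/2 - 395049/1389352 = -160625*2/67 - 395049/1389352 = -321250/67 - 395049/1389352 = -446355798283/93086584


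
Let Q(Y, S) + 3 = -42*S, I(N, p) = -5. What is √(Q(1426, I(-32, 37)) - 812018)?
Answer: I*√811811 ≈ 901.01*I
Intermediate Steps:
Q(Y, S) = -3 - 42*S
√(Q(1426, I(-32, 37)) - 812018) = √((-3 - 42*(-5)) - 812018) = √((-3 + 210) - 812018) = √(207 - 812018) = √(-811811) = I*√811811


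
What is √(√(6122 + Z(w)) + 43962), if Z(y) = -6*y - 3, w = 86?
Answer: √(43962 + √5603) ≈ 209.85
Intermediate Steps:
Z(y) = -3 - 6*y
√(√(6122 + Z(w)) + 43962) = √(√(6122 + (-3 - 6*86)) + 43962) = √(√(6122 + (-3 - 516)) + 43962) = √(√(6122 - 519) + 43962) = √(√5603 + 43962) = √(43962 + √5603)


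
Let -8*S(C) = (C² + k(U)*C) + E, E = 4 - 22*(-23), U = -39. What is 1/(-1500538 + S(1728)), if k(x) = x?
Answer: -4/7461703 ≈ -5.3607e-7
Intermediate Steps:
E = 510 (E = 4 + 506 = 510)
S(C) = -255/4 - C²/8 + 39*C/8 (S(C) = -((C² - 39*C) + 510)/8 = -(510 + C² - 39*C)/8 = -255/4 - C²/8 + 39*C/8)
1/(-1500538 + S(1728)) = 1/(-1500538 + (-255/4 - ⅛*1728² + (39/8)*1728)) = 1/(-1500538 + (-255/4 - ⅛*2985984 + 8424)) = 1/(-1500538 + (-255/4 - 373248 + 8424)) = 1/(-1500538 - 1459551/4) = 1/(-7461703/4) = -4/7461703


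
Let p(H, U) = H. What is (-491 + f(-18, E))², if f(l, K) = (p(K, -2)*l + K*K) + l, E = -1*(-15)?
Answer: 306916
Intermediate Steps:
E = 15
f(l, K) = l + K² + K*l (f(l, K) = (K*l + K*K) + l = (K*l + K²) + l = (K² + K*l) + l = l + K² + K*l)
(-491 + f(-18, E))² = (-491 + (-18 + 15² + 15*(-18)))² = (-491 + (-18 + 225 - 270))² = (-491 - 63)² = (-554)² = 306916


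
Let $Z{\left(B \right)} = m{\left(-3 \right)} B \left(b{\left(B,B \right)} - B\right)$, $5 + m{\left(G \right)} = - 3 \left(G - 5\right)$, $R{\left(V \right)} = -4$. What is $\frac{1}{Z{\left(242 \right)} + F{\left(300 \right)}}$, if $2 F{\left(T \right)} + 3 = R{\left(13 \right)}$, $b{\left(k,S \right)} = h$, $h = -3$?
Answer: $- \frac{2}{2253027} \approx -8.877 \cdot 10^{-7}$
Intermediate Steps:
$b{\left(k,S \right)} = -3$
$m{\left(G \right)} = 10 - 3 G$ ($m{\left(G \right)} = -5 - 3 \left(G - 5\right) = -5 - 3 \left(-5 + G\right) = -5 - \left(-15 + 3 G\right) = 10 - 3 G$)
$F{\left(T \right)} = - \frac{7}{2}$ ($F{\left(T \right)} = - \frac{3}{2} + \frac{1}{2} \left(-4\right) = - \frac{3}{2} - 2 = - \frac{7}{2}$)
$Z{\left(B \right)} = 19 B \left(-3 - B\right)$ ($Z{\left(B \right)} = \left(10 - -9\right) B \left(-3 - B\right) = \left(10 + 9\right) B \left(-3 - B\right) = 19 B \left(-3 - B\right)$)
$\frac{1}{Z{\left(242 \right)} + F{\left(300 \right)}} = \frac{1}{\left(-19\right) 242 \left(3 + 242\right) - \frac{7}{2}} = \frac{1}{\left(-19\right) 242 \cdot 245 - \frac{7}{2}} = \frac{1}{-1126510 - \frac{7}{2}} = \frac{1}{- \frac{2253027}{2}} = - \frac{2}{2253027}$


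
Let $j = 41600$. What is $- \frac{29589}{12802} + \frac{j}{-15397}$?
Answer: $- \frac{5711821}{1139378} \approx -5.0131$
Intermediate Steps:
$- \frac{29589}{12802} + \frac{j}{-15397} = - \frac{29589}{12802} + \frac{41600}{-15397} = \left(-29589\right) \frac{1}{12802} + 41600 \left(- \frac{1}{15397}\right) = - \frac{29589}{12802} - \frac{41600}{15397} = - \frac{5711821}{1139378}$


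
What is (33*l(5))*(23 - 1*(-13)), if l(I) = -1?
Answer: -1188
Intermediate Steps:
(33*l(5))*(23 - 1*(-13)) = (33*(-1))*(23 - 1*(-13)) = -33*(23 + 13) = -33*36 = -1188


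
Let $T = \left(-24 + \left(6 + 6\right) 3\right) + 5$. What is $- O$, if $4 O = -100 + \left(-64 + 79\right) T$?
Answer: $- \frac{155}{4} \approx -38.75$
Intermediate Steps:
$T = 17$ ($T = \left(-24 + 12 \cdot 3\right) + 5 = \left(-24 + 36\right) + 5 = 12 + 5 = 17$)
$O = \frac{155}{4}$ ($O = \frac{-100 + \left(-64 + 79\right) 17}{4} = \frac{-100 + 15 \cdot 17}{4} = \frac{-100 + 255}{4} = \frac{1}{4} \cdot 155 = \frac{155}{4} \approx 38.75$)
$- O = \left(-1\right) \frac{155}{4} = - \frac{155}{4}$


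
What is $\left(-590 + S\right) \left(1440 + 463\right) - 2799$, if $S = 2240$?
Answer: $3137151$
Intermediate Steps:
$\left(-590 + S\right) \left(1440 + 463\right) - 2799 = \left(-590 + 2240\right) \left(1440 + 463\right) - 2799 = 1650 \cdot 1903 - 2799 = 3139950 - 2799 = 3137151$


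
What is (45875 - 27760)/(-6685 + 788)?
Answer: -18115/5897 ≈ -3.0719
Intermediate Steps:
(45875 - 27760)/(-6685 + 788) = 18115/(-5897) = 18115*(-1/5897) = -18115/5897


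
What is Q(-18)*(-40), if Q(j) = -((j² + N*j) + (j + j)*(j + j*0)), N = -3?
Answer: 41040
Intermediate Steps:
Q(j) = -3*j² + 3*j (Q(j) = -((j² - 3*j) + (j + j)*(j + j*0)) = -((j² - 3*j) + (2*j)*(j + 0)) = -((j² - 3*j) + (2*j)*j) = -((j² - 3*j) + 2*j²) = -(-3*j + 3*j²) = -3*j² + 3*j)
Q(-18)*(-40) = (3*(-18)*(1 - 1*(-18)))*(-40) = (3*(-18)*(1 + 18))*(-40) = (3*(-18)*19)*(-40) = -1026*(-40) = 41040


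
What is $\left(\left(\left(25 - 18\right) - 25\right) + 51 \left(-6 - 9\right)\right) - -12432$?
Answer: $11649$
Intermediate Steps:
$\left(\left(\left(25 - 18\right) - 25\right) + 51 \left(-6 - 9\right)\right) - -12432 = \left(\left(7 - 25\right) + 51 \left(-6 - 9\right)\right) + 12432 = \left(-18 + 51 \left(-15\right)\right) + 12432 = \left(-18 - 765\right) + 12432 = -783 + 12432 = 11649$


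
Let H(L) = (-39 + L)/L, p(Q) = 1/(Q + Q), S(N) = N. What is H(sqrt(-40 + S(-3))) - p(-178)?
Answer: 357/356 + 39*I*sqrt(43)/43 ≈ 1.0028 + 5.9474*I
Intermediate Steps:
p(Q) = 1/(2*Q)
H(L) = (-39 + L)/L
H(sqrt(-40 + S(-3))) - p(-178) = (-39 + sqrt(-40 - 3))/(sqrt(-40 - 3)) - 1/(2*(-178)) = (-39 + sqrt(-43))/(sqrt(-43)) - (-1)/(2*178) = (-39 + I*sqrt(43))/((I*sqrt(43))) - 1*(-1/356) = (-I*sqrt(43)/43)*(-39 + I*sqrt(43)) + 1/356 = -I*sqrt(43)*(-39 + I*sqrt(43))/43 + 1/356 = 1/356 - I*sqrt(43)*(-39 + I*sqrt(43))/43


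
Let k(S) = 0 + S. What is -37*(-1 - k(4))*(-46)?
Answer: -8510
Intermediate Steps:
k(S) = S
-37*(-1 - k(4))*(-46) = -37*(-1 - 1*4)*(-46) = -37*(-1 - 4)*(-46) = -37*(-5)*(-46) = 185*(-46) = -8510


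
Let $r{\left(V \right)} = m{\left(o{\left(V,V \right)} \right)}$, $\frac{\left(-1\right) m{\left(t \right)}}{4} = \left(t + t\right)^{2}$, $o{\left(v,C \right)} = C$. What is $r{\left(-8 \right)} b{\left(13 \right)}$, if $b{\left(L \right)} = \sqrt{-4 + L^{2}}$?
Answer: $- 1024 \sqrt{165} \approx -13154.0$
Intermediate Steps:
$m{\left(t \right)} = - 16 t^{2}$ ($m{\left(t \right)} = - 4 \left(t + t\right)^{2} = - 4 \left(2 t\right)^{2} = - 4 \cdot 4 t^{2} = - 16 t^{2}$)
$r{\left(V \right)} = - 16 V^{2}$
$r{\left(-8 \right)} b{\left(13 \right)} = - 16 \left(-8\right)^{2} \sqrt{-4 + 13^{2}} = \left(-16\right) 64 \sqrt{-4 + 169} = - 1024 \sqrt{165}$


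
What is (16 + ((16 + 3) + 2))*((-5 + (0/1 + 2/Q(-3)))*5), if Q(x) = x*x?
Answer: -7955/9 ≈ -883.89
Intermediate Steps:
Q(x) = x²
(16 + ((16 + 3) + 2))*((-5 + (0/1 + 2/Q(-3)))*5) = (16 + ((16 + 3) + 2))*((-5 + (0/1 + 2/((-3)²)))*5) = (16 + (19 + 2))*((-5 + (0*1 + 2/9))*5) = (16 + 21)*((-5 + (0 + 2*(⅑)))*5) = 37*((-5 + (0 + 2/9))*5) = 37*((-5 + 2/9)*5) = 37*(-43/9*5) = 37*(-215/9) = -7955/9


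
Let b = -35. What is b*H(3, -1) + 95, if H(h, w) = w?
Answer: 130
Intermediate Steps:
b*H(3, -1) + 95 = -35*(-1) + 95 = 35 + 95 = 130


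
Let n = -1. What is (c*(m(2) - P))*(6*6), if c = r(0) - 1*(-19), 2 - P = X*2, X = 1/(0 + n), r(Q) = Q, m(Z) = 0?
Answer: -2736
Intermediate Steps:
X = -1 (X = 1/(0 - 1) = 1/(-1) = -1)
P = 4 (P = 2 - (-1)*2 = 2 - 1*(-2) = 2 + 2 = 4)
c = 19 (c = 0 - 1*(-19) = 0 + 19 = 19)
(c*(m(2) - P))*(6*6) = (19*(0 - 1*4))*(6*6) = (19*(0 - 4))*36 = (19*(-4))*36 = -76*36 = -2736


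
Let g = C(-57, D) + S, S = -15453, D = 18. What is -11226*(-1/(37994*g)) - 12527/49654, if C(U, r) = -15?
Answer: -55777007409/221069836724 ≈ -0.25231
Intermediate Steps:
g = -15468 (g = -15 - 15453 = -15468)
-11226*(-1/(37994*g)) - 12527/49654 = -11226/((-15468/(1/(-37994)))) - 12527/49654 = -11226/((-15468/(-1/37994))) - 12527*1/49654 = -11226/((-15468*(-37994))) - 12527/49654 = -11226/587691192 - 12527/49654 = -11226*1/587691192 - 12527/49654 = -1871/97948532 - 12527/49654 = -55777007409/221069836724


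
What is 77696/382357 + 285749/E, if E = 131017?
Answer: 119437627225/50095267069 ≈ 2.3842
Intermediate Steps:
77696/382357 + 285749/E = 77696/382357 + 285749/131017 = 119437627225/50095267069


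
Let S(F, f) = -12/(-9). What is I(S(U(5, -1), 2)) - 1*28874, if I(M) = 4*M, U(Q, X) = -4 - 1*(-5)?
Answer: -86606/3 ≈ -28869.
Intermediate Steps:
U(Q, X) = 1 (U(Q, X) = -4 + 5 = 1)
S(F, f) = 4/3 (S(F, f) = -12*(-1/9) = 4/3)
I(S(U(5, -1), 2)) - 1*28874 = 4*(4/3) - 1*28874 = 16/3 - 28874 = -86606/3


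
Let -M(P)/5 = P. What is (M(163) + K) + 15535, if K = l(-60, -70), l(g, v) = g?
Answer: 14660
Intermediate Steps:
K = -60
M(P) = -5*P
(M(163) + K) + 15535 = (-5*163 - 60) + 15535 = (-815 - 60) + 15535 = -875 + 15535 = 14660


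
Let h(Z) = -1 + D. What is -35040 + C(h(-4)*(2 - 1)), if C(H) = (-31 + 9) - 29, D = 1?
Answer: -35091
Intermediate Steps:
h(Z) = 0 (h(Z) = -1 + 1 = 0)
C(H) = -51 (C(H) = -22 - 29 = -51)
-35040 + C(h(-4)*(2 - 1)) = -35040 - 51 = -35091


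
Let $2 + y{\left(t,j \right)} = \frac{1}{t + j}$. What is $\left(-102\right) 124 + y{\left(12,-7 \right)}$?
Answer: $- \frac{63249}{5} \approx -12650.0$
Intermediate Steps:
$y{\left(t,j \right)} = -2 + \frac{1}{j + t}$ ($y{\left(t,j \right)} = -2 + \frac{1}{t + j} = -2 + \frac{1}{j + t}$)
$\left(-102\right) 124 + y{\left(12,-7 \right)} = \left(-102\right) 124 + \frac{1 - -14 - 24}{-7 + 12} = -12648 + \frac{1 + 14 - 24}{5} = -12648 + \frac{1}{5} \left(-9\right) = -12648 - \frac{9}{5} = - \frac{63249}{5}$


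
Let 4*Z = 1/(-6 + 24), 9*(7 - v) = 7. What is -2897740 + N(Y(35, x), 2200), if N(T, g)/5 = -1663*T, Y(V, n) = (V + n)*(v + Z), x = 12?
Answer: -384108725/72 ≈ -5.3348e+6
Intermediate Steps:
v = 56/9 (v = 7 - ⅑*7 = 7 - 7/9 = 56/9 ≈ 6.2222)
Z = 1/72 (Z = 1/(4*(-6 + 24)) = (¼)/18 = (¼)*(1/18) = 1/72 ≈ 0.013889)
Y(V, n) = 449*V/72 + 449*n/72 (Y(V, n) = (V + n)*(56/9 + 1/72) = (V + n)*(449/72) = 449*V/72 + 449*n/72)
N(T, g) = -8315*T (N(T, g) = 5*(-1663*T) = -8315*T)
-2897740 + N(Y(35, x), 2200) = -2897740 - 8315*((449/72)*35 + (449/72)*12) = -2897740 - 8315*(15715/72 + 449/6) = -2897740 - 8315*21103/72 = -2897740 - 175471445/72 = -384108725/72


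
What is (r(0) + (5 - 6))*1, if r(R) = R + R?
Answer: -1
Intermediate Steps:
r(R) = 2*R
(r(0) + (5 - 6))*1 = (2*0 + (5 - 6))*1 = (0 - 1)*1 = -1*1 = -1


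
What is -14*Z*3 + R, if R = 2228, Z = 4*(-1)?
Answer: 2396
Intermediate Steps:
Z = -4
-14*Z*3 + R = -14*(-4)*3 + 2228 = -(-56)*3 + 2228 = -1*(-168) + 2228 = 168 + 2228 = 2396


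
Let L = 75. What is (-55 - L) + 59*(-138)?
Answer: -8272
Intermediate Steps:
(-55 - L) + 59*(-138) = (-55 - 1*75) + 59*(-138) = (-55 - 75) - 8142 = -130 - 8142 = -8272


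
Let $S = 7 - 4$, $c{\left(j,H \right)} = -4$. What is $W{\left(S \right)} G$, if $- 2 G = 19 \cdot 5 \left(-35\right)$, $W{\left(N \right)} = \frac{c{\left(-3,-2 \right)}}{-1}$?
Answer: $6650$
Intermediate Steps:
$S = 3$
$W{\left(N \right)} = 4$ ($W{\left(N \right)} = - \frac{4}{-1} = \left(-4\right) \left(-1\right) = 4$)
$G = \frac{3325}{2}$ ($G = - \frac{19 \cdot 5 \left(-35\right)}{2} = - \frac{95 \left(-35\right)}{2} = \left(- \frac{1}{2}\right) \left(-3325\right) = \frac{3325}{2} \approx 1662.5$)
$W{\left(S \right)} G = 4 \cdot \frac{3325}{2} = 6650$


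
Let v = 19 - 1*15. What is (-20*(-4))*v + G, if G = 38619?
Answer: 38939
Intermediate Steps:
v = 4 (v = 19 - 15 = 4)
(-20*(-4))*v + G = -20*(-4)*4 + 38619 = 80*4 + 38619 = 320 + 38619 = 38939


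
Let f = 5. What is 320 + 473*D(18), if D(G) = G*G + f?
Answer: 155937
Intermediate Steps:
D(G) = 5 + G**2 (D(G) = G*G + 5 = G**2 + 5 = 5 + G**2)
320 + 473*D(18) = 320 + 473*(5 + 18**2) = 320 + 473*(5 + 324) = 320 + 473*329 = 320 + 155617 = 155937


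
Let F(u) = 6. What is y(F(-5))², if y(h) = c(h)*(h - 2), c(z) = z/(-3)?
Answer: 64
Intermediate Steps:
c(z) = -z/3 (c(z) = z*(-⅓) = -z/3)
y(h) = -h*(-2 + h)/3 (y(h) = (-h/3)*(h - 2) = (-h/3)*(-2 + h) = -h*(-2 + h)/3)
y(F(-5))² = ((⅓)*6*(2 - 1*6))² = ((⅓)*6*(2 - 6))² = ((⅓)*6*(-4))² = (-8)² = 64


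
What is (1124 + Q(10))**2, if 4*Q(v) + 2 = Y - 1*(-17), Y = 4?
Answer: 20385225/16 ≈ 1.2741e+6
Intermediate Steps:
Q(v) = 19/4 (Q(v) = -1/2 + (4 - 1*(-17))/4 = -1/2 + (4 + 17)/4 = -1/2 + (1/4)*21 = -1/2 + 21/4 = 19/4)
(1124 + Q(10))**2 = (1124 + 19/4)**2 = (4515/4)**2 = 20385225/16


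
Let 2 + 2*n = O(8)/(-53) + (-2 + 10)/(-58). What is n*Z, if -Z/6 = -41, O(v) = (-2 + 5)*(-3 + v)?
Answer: -457683/1537 ≈ -297.78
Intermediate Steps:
O(v) = -9 + 3*v (O(v) = 3*(-3 + v) = -9 + 3*v)
Z = 246 (Z = -6*(-41) = 246)
n = -3721/3074 (n = -1 + ((-9 + 3*8)/(-53) + (-2 + 10)/(-58))/2 = -1 + ((-9 + 24)*(-1/53) + 8*(-1/58))/2 = -1 + (15*(-1/53) - 4/29)/2 = -1 + (-15/53 - 4/29)/2 = -1 + (½)*(-647/1537) = -1 - 647/3074 = -3721/3074 ≈ -1.2105)
n*Z = -3721/3074*246 = -457683/1537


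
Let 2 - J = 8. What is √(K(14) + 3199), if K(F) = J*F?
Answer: √3115 ≈ 55.812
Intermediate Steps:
J = -6 (J = 2 - 1*8 = 2 - 8 = -6)
K(F) = -6*F
√(K(14) + 3199) = √(-6*14 + 3199) = √(-84 + 3199) = √3115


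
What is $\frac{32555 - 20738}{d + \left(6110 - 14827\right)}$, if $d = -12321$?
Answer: $- \frac{11817}{21038} \approx -0.5617$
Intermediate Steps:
$\frac{32555 - 20738}{d + \left(6110 - 14827\right)} = \frac{32555 - 20738}{-12321 + \left(6110 - 14827\right)} = \frac{11817}{-12321 + \left(6110 - 14827\right)} = \frac{11817}{-12321 - 8717} = \frac{11817}{-21038} = 11817 \left(- \frac{1}{21038}\right) = - \frac{11817}{21038}$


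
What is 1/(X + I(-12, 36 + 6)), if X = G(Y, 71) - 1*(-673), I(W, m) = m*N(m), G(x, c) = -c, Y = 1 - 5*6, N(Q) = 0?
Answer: 1/602 ≈ 0.0016611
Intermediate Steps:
Y = -29 (Y = 1 - 30 = -29)
I(W, m) = 0 (I(W, m) = m*0 = 0)
X = 602 (X = -1*71 - 1*(-673) = -71 + 673 = 602)
1/(X + I(-12, 36 + 6)) = 1/(602 + 0) = 1/602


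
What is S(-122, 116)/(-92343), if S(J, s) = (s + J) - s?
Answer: 122/92343 ≈ 0.0013212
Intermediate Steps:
S(J, s) = J (S(J, s) = (J + s) - s = J)
S(-122, 116)/(-92343) = -122/(-92343) = -122*(-1/92343) = 122/92343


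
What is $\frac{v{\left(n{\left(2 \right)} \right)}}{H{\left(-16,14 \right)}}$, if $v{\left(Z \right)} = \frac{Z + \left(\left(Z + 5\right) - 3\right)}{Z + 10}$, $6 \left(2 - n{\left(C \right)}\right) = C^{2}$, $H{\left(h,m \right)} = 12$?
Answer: $\frac{7}{204} \approx 0.034314$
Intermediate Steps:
$n{\left(C \right)} = 2 - \frac{C^{2}}{6}$
$v{\left(Z \right)} = \frac{2 + 2 Z}{10 + Z}$ ($v{\left(Z \right)} = \frac{Z + \left(\left(5 + Z\right) - 3\right)}{10 + Z} = \frac{Z + \left(2 + Z\right)}{10 + Z} = \frac{2 + 2 Z}{10 + Z}$)
$\frac{v{\left(n{\left(2 \right)} \right)}}{H{\left(-16,14 \right)}} = \frac{2 \frac{1}{10 + \left(2 - \frac{2^{2}}{6}\right)} \left(1 + \left(2 - \frac{2^{2}}{6}\right)\right)}{12} = \frac{2 \left(1 + \left(2 - \frac{2}{3}\right)\right)}{10 + \left(2 - \frac{2}{3}\right)} \frac{1}{12} = \frac{2 \left(1 + \frac{4}{3}\right)}{10 + \frac{4}{3}} \cdot \frac{1}{12} = 2 \frac{1}{\frac{34}{3}} \cdot \frac{7}{3} \cdot \frac{1}{12} = 2 \cdot \frac{3}{34} \cdot \frac{7}{3} \cdot \frac{1}{12} = \frac{7}{17} \cdot \frac{1}{12} = \frac{7}{204}$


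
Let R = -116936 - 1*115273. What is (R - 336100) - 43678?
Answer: -611987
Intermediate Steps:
R = -232209 (R = -116936 - 115273 = -232209)
(R - 336100) - 43678 = (-232209 - 336100) - 43678 = -568309 - 43678 = -611987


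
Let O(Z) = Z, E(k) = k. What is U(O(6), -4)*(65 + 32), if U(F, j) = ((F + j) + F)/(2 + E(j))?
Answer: -388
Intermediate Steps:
U(F, j) = (j + 2*F)/(2 + j) (U(F, j) = ((F + j) + F)/(2 + j) = (j + 2*F)/(2 + j))
U(O(6), -4)*(65 + 32) = ((-4 + 2*6)/(2 - 4))*(65 + 32) = ((-4 + 12)/(-2))*97 = -½*8*97 = -4*97 = -388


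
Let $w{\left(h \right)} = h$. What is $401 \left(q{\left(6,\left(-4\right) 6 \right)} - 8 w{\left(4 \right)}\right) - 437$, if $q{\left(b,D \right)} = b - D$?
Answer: $-1239$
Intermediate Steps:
$401 \left(q{\left(6,\left(-4\right) 6 \right)} - 8 w{\left(4 \right)}\right) - 437 = 401 \left(\left(6 - \left(-4\right) 6\right) - 32\right) - 437 = 401 \left(\left(6 - -24\right) - 32\right) - 437 = 401 \left(\left(6 + 24\right) - 32\right) - 437 = 401 \left(30 - 32\right) - 437 = 401 \left(-2\right) - 437 = -802 - 437 = -1239$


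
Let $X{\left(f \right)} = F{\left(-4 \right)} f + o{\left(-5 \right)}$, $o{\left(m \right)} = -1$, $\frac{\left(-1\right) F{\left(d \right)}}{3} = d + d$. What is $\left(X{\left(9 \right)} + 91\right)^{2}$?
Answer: $93636$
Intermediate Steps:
$F{\left(d \right)} = - 6 d$ ($F{\left(d \right)} = - 3 \left(d + d\right) = - 3 \cdot 2 d = - 6 d$)
$X{\left(f \right)} = -1 + 24 f$ ($X{\left(f \right)} = \left(-6\right) \left(-4\right) f - 1 = 24 f - 1 = -1 + 24 f$)
$\left(X{\left(9 \right)} + 91\right)^{2} = \left(\left(-1 + 24 \cdot 9\right) + 91\right)^{2} = \left(\left(-1 + 216\right) + 91\right)^{2} = \left(215 + 91\right)^{2} = 306^{2} = 93636$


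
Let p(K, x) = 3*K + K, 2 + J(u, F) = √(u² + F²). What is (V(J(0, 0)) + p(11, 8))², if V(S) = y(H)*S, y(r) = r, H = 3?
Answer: 1444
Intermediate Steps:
J(u, F) = -2 + √(F² + u²) (J(u, F) = -2 + √(u² + F²) = -2 + √(F² + u²))
p(K, x) = 4*K
V(S) = 3*S
(V(J(0, 0)) + p(11, 8))² = (3*(-2 + √(0² + 0²)) + 4*11)² = (3*(-2 + √(0 + 0)) + 44)² = (3*(-2 + √0) + 44)² = (3*(-2 + 0) + 44)² = (3*(-2) + 44)² = (-6 + 44)² = 38² = 1444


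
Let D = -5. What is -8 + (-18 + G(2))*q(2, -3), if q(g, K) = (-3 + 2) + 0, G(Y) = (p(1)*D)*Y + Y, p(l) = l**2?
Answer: 18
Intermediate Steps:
G(Y) = -4*Y (G(Y) = (1**2*(-5))*Y + Y = (1*(-5))*Y + Y = -5*Y + Y = -4*Y)
q(g, K) = -1 (q(g, K) = -1 + 0 = -1)
-8 + (-18 + G(2))*q(2, -3) = -8 + (-18 - 4*2)*(-1) = -8 + (-18 - 8)*(-1) = -8 - 26*(-1) = -8 + 26 = 18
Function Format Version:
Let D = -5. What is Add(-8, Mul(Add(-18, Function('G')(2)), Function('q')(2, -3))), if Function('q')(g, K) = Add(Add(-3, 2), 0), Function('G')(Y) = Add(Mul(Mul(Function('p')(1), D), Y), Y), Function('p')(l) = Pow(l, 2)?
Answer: 18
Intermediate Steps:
Function('G')(Y) = Mul(-4, Y) (Function('G')(Y) = Add(Mul(Mul(Pow(1, 2), -5), Y), Y) = Add(Mul(Mul(1, -5), Y), Y) = Add(Mul(-5, Y), Y) = Mul(-4, Y))
Function('q')(g, K) = -1 (Function('q')(g, K) = Add(-1, 0) = -1)
Add(-8, Mul(Add(-18, Function('G')(2)), Function('q')(2, -3))) = Add(-8, Mul(Add(-18, Mul(-4, 2)), -1)) = Add(-8, Mul(Add(-18, -8), -1)) = Add(-8, Mul(-26, -1)) = Add(-8, 26) = 18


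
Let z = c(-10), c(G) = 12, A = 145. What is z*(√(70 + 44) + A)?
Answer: 1740 + 12*√114 ≈ 1868.1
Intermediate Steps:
z = 12
z*(√(70 + 44) + A) = 12*(√(70 + 44) + 145) = 12*(√114 + 145) = 12*(145 + √114) = 1740 + 12*√114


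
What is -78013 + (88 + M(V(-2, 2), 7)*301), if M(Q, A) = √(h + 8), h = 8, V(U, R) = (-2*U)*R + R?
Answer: -76721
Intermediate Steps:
V(U, R) = R - 2*R*U (V(U, R) = -2*R*U + R = R - 2*R*U)
M(Q, A) = 4 (M(Q, A) = √(8 + 8) = √16 = 4)
-78013 + (88 + M(V(-2, 2), 7)*301) = -78013 + (88 + 4*301) = -78013 + (88 + 1204) = -78013 + 1292 = -76721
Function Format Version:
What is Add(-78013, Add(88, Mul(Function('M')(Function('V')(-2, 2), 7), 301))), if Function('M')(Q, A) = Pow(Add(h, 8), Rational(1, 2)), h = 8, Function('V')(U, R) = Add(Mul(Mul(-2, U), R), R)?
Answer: -76721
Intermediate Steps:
Function('V')(U, R) = Add(R, Mul(-2, R, U)) (Function('V')(U, R) = Add(Mul(-2, R, U), R) = Add(R, Mul(-2, R, U)))
Function('M')(Q, A) = 4 (Function('M')(Q, A) = Pow(Add(8, 8), Rational(1, 2)) = Pow(16, Rational(1, 2)) = 4)
Add(-78013, Add(88, Mul(Function('M')(Function('V')(-2, 2), 7), 301))) = Add(-78013, Add(88, Mul(4, 301))) = Add(-78013, Add(88, 1204)) = Add(-78013, 1292) = -76721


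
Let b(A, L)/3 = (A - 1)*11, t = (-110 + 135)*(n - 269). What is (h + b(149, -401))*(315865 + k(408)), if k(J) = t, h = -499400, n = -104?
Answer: -151588934640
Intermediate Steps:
t = -9325 (t = (-110 + 135)*(-104 - 269) = 25*(-373) = -9325)
b(A, L) = -33 + 33*A (b(A, L) = 3*((A - 1)*11) = 3*((-1 + A)*11) = 3*(-11 + 11*A) = -33 + 33*A)
k(J) = -9325
(h + b(149, -401))*(315865 + k(408)) = (-499400 + (-33 + 33*149))*(315865 - 9325) = (-499400 + (-33 + 4917))*306540 = (-499400 + 4884)*306540 = -494516*306540 = -151588934640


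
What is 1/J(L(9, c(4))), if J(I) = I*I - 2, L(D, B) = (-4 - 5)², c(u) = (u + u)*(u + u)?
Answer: 1/6559 ≈ 0.00015246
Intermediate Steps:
c(u) = 4*u² (c(u) = (2*u)*(2*u) = 4*u²)
L(D, B) = 81 (L(D, B) = (-9)² = 81)
J(I) = -2 + I² (J(I) = I² - 2 = -2 + I²)
1/J(L(9, c(4))) = 1/(-2 + 81²) = 1/(-2 + 6561) = 1/6559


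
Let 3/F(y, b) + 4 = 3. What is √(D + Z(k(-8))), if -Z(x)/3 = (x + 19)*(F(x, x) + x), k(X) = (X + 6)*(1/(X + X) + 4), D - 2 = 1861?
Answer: 3*√15829/8 ≈ 47.180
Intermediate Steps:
F(y, b) = -3 (F(y, b) = 3/(-4 + 3) = 3/(-1) = 3*(-1) = -3)
D = 1863 (D = 2 + 1861 = 1863)
k(X) = (4 + 1/(2*X))*(6 + X) (k(X) = (6 + X)*(1/(2*X) + 4) = (6 + X)*(4 + 1/(2*X)) = (4 + 1/(2*X))*(6 + X))
Z(x) = -3*(-3 + x)*(19 + x) (Z(x) = -3*(x + 19)*(-3 + x) = -3*(19 + x)*(-3 + x) = -3*(-3 + x)*(19 + x))
√(D + Z(k(-8))) = √(1863 + (171 - 48*(49/2 + 3/(-8) + 4*(-8)) - 3*(49/2 + 3/(-8) + 4*(-8))²)) = √(1863 + (171 - 48*(49/2 + 3*(-⅛) - 32) - 3*(49/2 + 3*(-⅛) - 32)²)) = √(1863 + (171 - 48*(49/2 - 3/8 - 32) - 3*(49/2 - 3/8 - 32)²)) = √(1863 + (171 - 48*(-63/8) - 3*(-63/8)²)) = √(1863 + (171 + 378 - 3*3969/64)) = √(1863 + (171 + 378 - 11907/64)) = √(1863 + 23229/64) = √(142461/64) = 3*√15829/8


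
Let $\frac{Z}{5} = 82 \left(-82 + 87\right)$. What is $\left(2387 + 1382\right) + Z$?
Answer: $5819$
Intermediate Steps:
$Z = 2050$ ($Z = 5 \cdot 82 \left(-82 + 87\right) = 5 \cdot 82 \cdot 5 = 5 \cdot 410 = 2050$)
$\left(2387 + 1382\right) + Z = \left(2387 + 1382\right) + 2050 = 3769 + 2050 = 5819$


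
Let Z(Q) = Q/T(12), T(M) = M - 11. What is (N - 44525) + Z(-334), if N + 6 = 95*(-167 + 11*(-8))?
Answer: -69090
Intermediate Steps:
T(M) = -11 + M
Z(Q) = Q (Z(Q) = Q/(-11 + 12) = Q/1 = Q*1 = Q)
N = -24231 (N = -6 + 95*(-167 + 11*(-8)) = -6 + 95*(-167 - 88) = -6 + 95*(-255) = -6 - 24225 = -24231)
(N - 44525) + Z(-334) = (-24231 - 44525) - 334 = -68756 - 334 = -69090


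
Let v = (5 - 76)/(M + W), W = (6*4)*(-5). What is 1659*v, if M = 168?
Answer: -39263/16 ≈ -2453.9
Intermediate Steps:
W = -120 (W = 24*(-5) = -120)
v = -71/48 (v = (5 - 76)/(168 - 120) = -71/48 ≈ -1.4792)
1659*v = 1659*(-71/48) = -39263/16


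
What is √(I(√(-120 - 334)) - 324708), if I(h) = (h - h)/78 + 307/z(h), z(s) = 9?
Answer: I*√2922065/3 ≈ 569.8*I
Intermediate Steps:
I(h) = 307/9 (I(h) = (h - h)/78 + 307/9 = 0*(1/78) + 307*(⅑) = 0 + 307/9 = 307/9)
√(I(√(-120 - 334)) - 324708) = √(307/9 - 324708) = √(-2922065/9) = I*√2922065/3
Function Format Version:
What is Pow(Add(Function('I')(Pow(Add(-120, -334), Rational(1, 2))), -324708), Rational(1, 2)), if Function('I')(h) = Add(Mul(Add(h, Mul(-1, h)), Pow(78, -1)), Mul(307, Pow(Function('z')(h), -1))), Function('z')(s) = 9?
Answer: Mul(Rational(1, 3), I, Pow(2922065, Rational(1, 2))) ≈ Mul(569.80, I)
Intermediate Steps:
Function('I')(h) = Rational(307, 9) (Function('I')(h) = Add(Mul(Add(h, Mul(-1, h)), Pow(78, -1)), Mul(307, Pow(9, -1))) = Add(Mul(0, Rational(1, 78)), Mul(307, Rational(1, 9))) = Add(0, Rational(307, 9)) = Rational(307, 9))
Pow(Add(Function('I')(Pow(Add(-120, -334), Rational(1, 2))), -324708), Rational(1, 2)) = Pow(Add(Rational(307, 9), -324708), Rational(1, 2)) = Pow(Rational(-2922065, 9), Rational(1, 2)) = Mul(Rational(1, 3), I, Pow(2922065, Rational(1, 2)))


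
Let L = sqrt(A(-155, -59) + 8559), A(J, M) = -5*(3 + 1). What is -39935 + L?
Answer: -39935 + sqrt(8539) ≈ -39843.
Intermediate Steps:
A(J, M) = -20 (A(J, M) = -5*4 = -20)
L = sqrt(8539) (L = sqrt(-20 + 8559) = sqrt(8539) ≈ 92.407)
-39935 + L = -39935 + sqrt(8539)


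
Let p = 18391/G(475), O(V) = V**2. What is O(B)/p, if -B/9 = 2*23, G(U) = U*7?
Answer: 569891700/18391 ≈ 30988.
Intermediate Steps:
G(U) = 7*U
B = -414 (B = -18*23 = -9*46 = -414)
p = 18391/3325 (p = 18391/((7*475)) = 18391/3325 ≈ 5.5311)
O(B)/p = (-414)**2/(18391/3325) = 171396*(3325/18391) = 569891700/18391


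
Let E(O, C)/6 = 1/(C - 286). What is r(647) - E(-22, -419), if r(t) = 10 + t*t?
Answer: 98375467/235 ≈ 4.1862e+5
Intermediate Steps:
r(t) = 10 + t**2
E(O, C) = 6/(-286 + C) (E(O, C) = 6/(C - 286) = 6/(-286 + C))
r(647) - E(-22, -419) = (10 + 647**2) - 6/(-286 - 419) = (10 + 418609) - 6/(-705) = 418619 - 6*(-1)/705 = 418619 - 1*(-2/235) = 418619 + 2/235 = 98375467/235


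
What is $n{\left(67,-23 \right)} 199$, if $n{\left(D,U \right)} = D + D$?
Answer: $26666$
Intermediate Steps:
$n{\left(D,U \right)} = 2 D$
$n{\left(67,-23 \right)} 199 = 2 \cdot 67 \cdot 199 = 134 \cdot 199 = 26666$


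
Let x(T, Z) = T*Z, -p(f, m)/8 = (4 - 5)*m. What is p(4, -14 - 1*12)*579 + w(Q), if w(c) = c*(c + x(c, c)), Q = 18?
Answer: -114276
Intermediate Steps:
p(f, m) = 8*m (p(f, m) = -8*(4 - 5)*m = -(-8)*m = 8*m)
w(c) = c*(c + c²) (w(c) = c*(c + c*c) = c*(c + c²))
p(4, -14 - 1*12)*579 + w(Q) = (8*(-14 - 1*12))*579 + 18²*(1 + 18) = (8*(-14 - 12))*579 + 324*19 = (8*(-26))*579 + 6156 = -208*579 + 6156 = -120432 + 6156 = -114276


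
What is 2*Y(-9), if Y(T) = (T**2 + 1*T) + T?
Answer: 126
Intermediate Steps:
Y(T) = T**2 + 2*T (Y(T) = (T**2 + T) + T = (T + T**2) + T = T**2 + 2*T)
2*Y(-9) = 2*(-9*(2 - 9)) = 2*(-9*(-7)) = 2*63 = 126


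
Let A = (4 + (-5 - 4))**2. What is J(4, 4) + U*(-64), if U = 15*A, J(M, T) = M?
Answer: -23996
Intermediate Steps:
A = 25 (A = (4 - 9)**2 = (-5)**2 = 25)
U = 375 (U = 15*25 = 375)
J(4, 4) + U*(-64) = 4 + 375*(-64) = 4 - 24000 = -23996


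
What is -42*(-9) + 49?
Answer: 427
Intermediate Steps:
-42*(-9) + 49 = 378 + 49 = 427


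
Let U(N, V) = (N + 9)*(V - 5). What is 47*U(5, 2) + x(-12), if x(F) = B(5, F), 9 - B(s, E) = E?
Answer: -1953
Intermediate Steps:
U(N, V) = (-5 + V)*(9 + N) (U(N, V) = (9 + N)*(-5 + V) = (-5 + V)*(9 + N))
B(s, E) = 9 - E
x(F) = 9 - F
47*U(5, 2) + x(-12) = 47*(-45 - 5*5 + 9*2 + 5*2) + (9 - 1*(-12)) = 47*(-45 - 25 + 18 + 10) + (9 + 12) = 47*(-42) + 21 = -1974 + 21 = -1953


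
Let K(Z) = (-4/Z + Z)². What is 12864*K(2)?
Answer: 0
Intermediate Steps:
K(Z) = (Z - 4/Z)²
12864*K(2) = 12864*((-4 + 2²)²/2²) = 12864*((-4 + 4)²/4) = 12864*((¼)*0²) = 12864*((¼)*0) = 12864*0 = 0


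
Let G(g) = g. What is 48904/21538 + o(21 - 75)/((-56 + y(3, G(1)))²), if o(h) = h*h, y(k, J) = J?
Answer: 870824/269225 ≈ 3.2346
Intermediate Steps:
o(h) = h²
48904/21538 + o(21 - 75)/((-56 + y(3, G(1)))²) = 48904/21538 + (21 - 75)²/((-56 + 1)²) = 48904*(1/21538) + (-54)²/((-55)²) = 24452/10769 + 2916/3025 = 870824/269225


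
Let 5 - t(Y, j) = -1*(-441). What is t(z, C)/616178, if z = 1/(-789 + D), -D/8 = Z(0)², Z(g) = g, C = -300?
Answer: -218/308089 ≈ -0.00070759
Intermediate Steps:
D = 0 (D = -8*0² = -8*0 = 0)
z = -1/789 (z = 1/(-789 + 0) = 1/(-789) = -1/789 ≈ -0.0012674)
t(Y, j) = -436 (t(Y, j) = 5 - (-1)*(-441) = 5 - 1*441 = 5 - 441 = -436)
t(z, C)/616178 = -436/616178 = -436*1/616178 = -218/308089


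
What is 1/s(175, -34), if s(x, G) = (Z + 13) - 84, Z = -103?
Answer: -1/174 ≈ -0.0057471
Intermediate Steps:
s(x, G) = -174 (s(x, G) = (-103 + 13) - 84 = -90 - 84 = -174)
1/s(175, -34) = 1/(-174) = -1/174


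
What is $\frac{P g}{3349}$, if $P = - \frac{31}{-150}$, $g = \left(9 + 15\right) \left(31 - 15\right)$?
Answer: $\frac{1984}{83725} \approx 0.023697$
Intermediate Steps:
$g = 384$ ($g = 24 \cdot 16 = 384$)
$P = \frac{31}{150}$ ($P = \left(-31\right) \left(- \frac{1}{150}\right) = \frac{31}{150} \approx 0.20667$)
$\frac{P g}{3349} = \frac{\frac{31}{150} \cdot 384}{3349} = \frac{1984}{25} \cdot \frac{1}{3349} = \frac{1984}{83725}$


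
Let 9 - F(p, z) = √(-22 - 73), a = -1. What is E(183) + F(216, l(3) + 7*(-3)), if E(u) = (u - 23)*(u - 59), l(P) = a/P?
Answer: 19849 - I*√95 ≈ 19849.0 - 9.7468*I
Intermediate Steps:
l(P) = -1/P
E(u) = (-59 + u)*(-23 + u) (E(u) = (-23 + u)*(-59 + u) = (-59 + u)*(-23 + u))
F(p, z) = 9 - I*√95 (F(p, z) = 9 - √(-22 - 73) = 9 - √(-95) = 9 - I*√95)
E(183) + F(216, l(3) + 7*(-3)) = (1357 + 183² - 82*183) + (9 - I*√95) = (1357 + 33489 - 15006) + (9 - I*√95) = 19840 + (9 - I*√95) = 19849 - I*√95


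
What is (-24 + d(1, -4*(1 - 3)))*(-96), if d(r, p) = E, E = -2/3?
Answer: 2368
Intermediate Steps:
E = -2/3 (E = -2*1/3 = -2/3 ≈ -0.66667)
d(r, p) = -2/3
(-24 + d(1, -4*(1 - 3)))*(-96) = (-24 - 2/3)*(-96) = -74/3*(-96) = 2368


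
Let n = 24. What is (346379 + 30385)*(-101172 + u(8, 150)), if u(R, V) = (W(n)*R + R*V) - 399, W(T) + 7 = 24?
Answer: -37764939540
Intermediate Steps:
W(T) = 17 (W(T) = -7 + 24 = 17)
u(R, V) = -399 + 17*R + R*V (u(R, V) = (17*R + R*V) - 399 = -399 + 17*R + R*V)
(346379 + 30385)*(-101172 + u(8, 150)) = (346379 + 30385)*(-101172 + (-399 + 17*8 + 8*150)) = 376764*(-101172 + (-399 + 136 + 1200)) = 376764*(-101172 + 937) = 376764*(-100235) = -37764939540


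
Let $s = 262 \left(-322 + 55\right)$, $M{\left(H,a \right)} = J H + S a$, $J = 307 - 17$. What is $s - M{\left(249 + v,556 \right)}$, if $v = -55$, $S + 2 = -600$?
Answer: $208498$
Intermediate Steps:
$S = -602$ ($S = -2 - 600 = -602$)
$J = 290$ ($J = 307 - 17 = 290$)
$M{\left(H,a \right)} = - 602 a + 290 H$ ($M{\left(H,a \right)} = 290 H - 602 a = - 602 a + 290 H$)
$s = -69954$ ($s = 262 \left(-267\right) = -69954$)
$s - M{\left(249 + v,556 \right)} = -69954 - \left(\left(-602\right) 556 + 290 \left(249 - 55\right)\right) = -69954 - \left(-334712 + 290 \cdot 194\right) = -69954 - \left(-334712 + 56260\right) = -69954 - -278452 = -69954 + 278452 = 208498$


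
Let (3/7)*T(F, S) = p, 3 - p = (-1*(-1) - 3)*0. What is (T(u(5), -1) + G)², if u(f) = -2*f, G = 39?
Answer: 2116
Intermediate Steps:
p = 3 (p = 3 - (-1*(-1) - 3)*0 = 3 - (1 - 3)*0 = 3 - (-2)*0 = 3 - 1*0 = 3 + 0 = 3)
T(F, S) = 7 (T(F, S) = (7/3)*3 = 7)
(T(u(5), -1) + G)² = (7 + 39)² = 46² = 2116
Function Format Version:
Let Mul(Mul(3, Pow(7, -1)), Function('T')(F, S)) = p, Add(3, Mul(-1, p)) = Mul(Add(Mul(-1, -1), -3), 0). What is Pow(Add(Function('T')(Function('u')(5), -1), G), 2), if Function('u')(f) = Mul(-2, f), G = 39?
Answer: 2116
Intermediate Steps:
p = 3 (p = Add(3, Mul(-1, Mul(Add(Mul(-1, -1), -3), 0))) = Add(3, Mul(-1, Mul(Add(1, -3), 0))) = Add(3, Mul(-1, Mul(-2, 0))) = Add(3, Mul(-1, 0)) = Add(3, 0) = 3)
Function('T')(F, S) = 7 (Function('T')(F, S) = Mul(Rational(7, 3), 3) = 7)
Pow(Add(Function('T')(Function('u')(5), -1), G), 2) = Pow(Add(7, 39), 2) = Pow(46, 2) = 2116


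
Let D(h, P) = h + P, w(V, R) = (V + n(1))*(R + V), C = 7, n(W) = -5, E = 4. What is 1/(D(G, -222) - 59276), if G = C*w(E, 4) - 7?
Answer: -1/59561 ≈ -1.6790e-5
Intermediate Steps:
w(V, R) = (-5 + V)*(R + V) (w(V, R) = (V - 5)*(R + V) = (-5 + V)*(R + V))
G = -63 (G = 7*(4² - 5*4 - 5*4 + 4*4) - 7 = 7*(16 - 20 - 20 + 16) - 7 = 7*(-8) - 7 = -56 - 7 = -63)
D(h, P) = P + h
1/(D(G, -222) - 59276) = 1/((-222 - 63) - 59276) = 1/(-285 - 59276) = 1/(-59561) = -1/59561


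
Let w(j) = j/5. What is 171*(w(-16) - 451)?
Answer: -388341/5 ≈ -77668.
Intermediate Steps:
w(j) = j/5 (w(j) = j*(⅕) = j/5)
171*(w(-16) - 451) = 171*((⅕)*(-16) - 451) = 171*(-16/5 - 451) = 171*(-2271/5) = -388341/5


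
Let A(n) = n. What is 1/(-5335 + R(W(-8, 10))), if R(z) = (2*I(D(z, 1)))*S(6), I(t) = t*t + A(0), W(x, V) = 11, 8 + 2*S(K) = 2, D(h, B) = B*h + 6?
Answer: -1/7069 ≈ -0.00014146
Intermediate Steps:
D(h, B) = 6 + B*h
S(K) = -3 (S(K) = -4 + (1/2)*2 = -4 + 1 = -3)
I(t) = t**2 (I(t) = t*t + 0 = t**2 + 0 = t**2)
R(z) = -6*(6 + z)**2 (R(z) = (2*(6 + 1*z)**2)*(-3) = (2*(6 + z)**2)*(-3) = -6*(6 + z)**2)
1/(-5335 + R(W(-8, 10))) = 1/(-5335 - 6*(6 + 11)**2) = 1/(-5335 - 6*17**2) = 1/(-5335 - 6*289) = 1/(-5335 - 1734) = 1/(-7069) = -1/7069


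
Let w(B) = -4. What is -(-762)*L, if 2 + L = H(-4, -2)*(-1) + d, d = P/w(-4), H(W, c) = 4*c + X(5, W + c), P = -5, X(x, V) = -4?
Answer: 17145/2 ≈ 8572.5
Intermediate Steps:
H(W, c) = -4 + 4*c (H(W, c) = 4*c - 4 = -4 + 4*c)
d = 5/4 (d = -5/(-4) = -5*(-1/4) = 5/4 ≈ 1.2500)
L = 45/4 (L = -2 + ((-4 + 4*(-2))*(-1) + 5/4) = -2 + ((-4 - 8)*(-1) + 5/4) = -2 + (-12*(-1) + 5/4) = -2 + (12 + 5/4) = -2 + 53/4 = 45/4 ≈ 11.250)
-(-762)*L = -(-762)*45/4 = -127*(-135/2) = 17145/2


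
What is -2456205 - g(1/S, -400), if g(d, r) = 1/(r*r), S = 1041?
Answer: -392992800001/160000 ≈ -2.4562e+6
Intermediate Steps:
g(d, r) = r**(-2) (g(d, r) = 1/(r**2) = r**(-2))
-2456205 - g(1/S, -400) = -2456205 - 1/(-400)**2 = -2456205 - 1*1/160000 = -2456205 - 1/160000 = -392992800001/160000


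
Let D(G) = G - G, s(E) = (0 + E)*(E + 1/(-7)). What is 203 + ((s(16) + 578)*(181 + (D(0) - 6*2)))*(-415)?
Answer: -408324549/7 ≈ -5.8332e+7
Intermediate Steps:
s(E) = E*(-1/7 + E) (s(E) = E*(E - 1/7) = E*(-1/7 + E))
D(G) = 0
203 + ((s(16) + 578)*(181 + (D(0) - 6*2)))*(-415) = 203 + ((16*(-1/7 + 16) + 578)*(181 + (0 - 6*2)))*(-415) = 203 + ((16*(111/7) + 578)*(181 + (0 - 12)))*(-415) = 203 + ((1776/7 + 578)*(181 - 12))*(-415) = 203 + ((5822/7)*169)*(-415) = 203 + (983918/7)*(-415) = 203 - 408325970/7 = -408324549/7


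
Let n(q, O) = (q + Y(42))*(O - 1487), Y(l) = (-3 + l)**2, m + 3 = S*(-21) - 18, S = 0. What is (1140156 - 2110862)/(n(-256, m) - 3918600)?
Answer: 485353/2913110 ≈ 0.16661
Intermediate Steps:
m = -21 (m = -3 + (0*(-21) - 18) = -3 + (0 - 18) = -3 - 18 = -21)
n(q, O) = (-1487 + O)*(1521 + q) (n(q, O) = (q + (-3 + 42)**2)*(O - 1487) = (q + 39**2)*(-1487 + O) = (q + 1521)*(-1487 + O) = (1521 + q)*(-1487 + O) = (-1487 + O)*(1521 + q))
(1140156 - 2110862)/(n(-256, m) - 3918600) = (1140156 - 2110862)/((-2261727 - 1487*(-256) + 1521*(-21) - 21*(-256)) - 3918600) = -970706/((-2261727 + 380672 - 31941 + 5376) - 3918600) = -970706/(-1907620 - 3918600) = -970706/(-5826220) = -970706*(-1/5826220) = 485353/2913110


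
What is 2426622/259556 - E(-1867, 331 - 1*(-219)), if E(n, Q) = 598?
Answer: -6944903/11798 ≈ -588.65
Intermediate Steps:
2426622/259556 - E(-1867, 331 - 1*(-219)) = 2426622/259556 - 1*598 = 2426622*(1/259556) - 598 = 110301/11798 - 598 = -6944903/11798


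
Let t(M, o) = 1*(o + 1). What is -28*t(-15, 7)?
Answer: -224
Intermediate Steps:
t(M, o) = 1 + o (t(M, o) = 1*(1 + o) = 1 + o)
-28*t(-15, 7) = -28*(1 + 7) = -28*8 = -224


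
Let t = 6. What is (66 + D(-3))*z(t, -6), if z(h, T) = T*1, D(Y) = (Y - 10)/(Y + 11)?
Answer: -1545/4 ≈ -386.25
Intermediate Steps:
D(Y) = (-10 + Y)/(11 + Y)
z(h, T) = T
(66 + D(-3))*z(t, -6) = (66 + (-10 - 3)/(11 - 3))*(-6) = (66 - 13/8)*(-6) = (515/8)*(-6) = -1545/4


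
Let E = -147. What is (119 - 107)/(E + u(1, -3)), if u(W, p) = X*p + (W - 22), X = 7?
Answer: -4/63 ≈ -0.063492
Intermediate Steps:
u(W, p) = -22 + W + 7*p (u(W, p) = 7*p + (W - 22) = 7*p + (-22 + W) = -22 + W + 7*p)
(119 - 107)/(E + u(1, -3)) = (119 - 107)/(-147 + (-22 + 1 + 7*(-3))) = 12/(-147 + (-22 + 1 - 21)) = 12/(-147 - 42) = 12/(-189) = 12*(-1/189) = -4/63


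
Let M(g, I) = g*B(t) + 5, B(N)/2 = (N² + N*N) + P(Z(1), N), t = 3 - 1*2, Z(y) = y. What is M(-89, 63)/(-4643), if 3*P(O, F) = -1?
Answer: 875/13929 ≈ 0.062819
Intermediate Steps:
P(O, F) = -⅓ (P(O, F) = (⅓)*(-1) = -⅓)
t = 1 (t = 3 - 2 = 1)
B(N) = -⅔ + 4*N² (B(N) = 2*((N² + N*N) - ⅓) = 2*((N² + N²) - ⅓) = 2*(2*N² - ⅓) = 2*(-⅓ + 2*N²) = -⅔ + 4*N²)
M(g, I) = 5 + 10*g/3 (M(g, I) = g*(-⅔ + 4*1²) + 5 = g*(-⅔ + 4*1) + 5 = g*(-⅔ + 4) + 5 = g*(10/3) + 5 = 10*g/3 + 5 = 5 + 10*g/3)
M(-89, 63)/(-4643) = (5 + (10/3)*(-89))/(-4643) = (5 - 890/3)*(-1/4643) = -875/3*(-1/4643) = 875/13929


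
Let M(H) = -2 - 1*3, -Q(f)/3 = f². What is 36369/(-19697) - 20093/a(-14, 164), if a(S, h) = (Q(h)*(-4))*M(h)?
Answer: -58295065619/31786230720 ≈ -1.8340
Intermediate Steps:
Q(f) = -3*f²
M(H) = -5 (M(H) = -2 - 3 = -5)
a(S, h) = -60*h² (a(S, h) = (-3*h²*(-4))*(-5) = (12*h²)*(-5) = -60*h²)
36369/(-19697) - 20093/a(-14, 164) = 36369/(-19697) - 20093/((-60*164²)) = 36369*(-1/19697) - 20093/((-60*26896)) = -36369/19697 - 20093/(-1613760) = -36369/19697 - 20093*(-1/1613760) = -36369/19697 + 20093/1613760 = -58295065619/31786230720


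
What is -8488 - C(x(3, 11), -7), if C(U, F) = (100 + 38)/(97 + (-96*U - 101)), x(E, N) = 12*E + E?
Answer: -15906443/1874 ≈ -8488.0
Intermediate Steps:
x(E, N) = 13*E
C(U, F) = 138/(-4 - 96*U) (C(U, F) = 138/(97 + (-101 - 96*U)) = 138/(-4 - 96*U))
-8488 - C(x(3, 11), -7) = -8488 - (-69)/(2 + 48*(13*3)) = -8488 - (-69)/(2 + 48*39) = -8488 - (-69)/(2 + 1872) = -8488 - (-69)/1874 = -8488 - 1*(-69/1874) = -8488 + 69/1874 = -15906443/1874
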